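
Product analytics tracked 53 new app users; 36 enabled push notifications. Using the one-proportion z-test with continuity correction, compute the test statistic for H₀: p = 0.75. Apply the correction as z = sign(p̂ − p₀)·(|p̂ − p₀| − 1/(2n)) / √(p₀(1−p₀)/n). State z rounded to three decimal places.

z = -1.031

Sample proportion p̂ = 36/53 = 0.67925. p̂ − p₀ = -0.070755.
Continuity correction 1/(2n) = 1/106 = 0.009434.
Corrected numerator: |-0.070755| − 0.009434 = 0.061321.
Under H₀, SE = √(p₀(1−p₀)/n) = √(0.75·0.25/53) = √0.003537736 = 0.059479.
z = (−)0.061321/0.059479 = -1.031.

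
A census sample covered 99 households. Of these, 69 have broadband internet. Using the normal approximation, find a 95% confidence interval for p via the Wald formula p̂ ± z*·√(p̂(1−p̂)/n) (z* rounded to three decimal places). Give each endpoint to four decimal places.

(0.6064, 0.7875)

Sample proportion p̂ = 69/99 = 0.69697.
Standard error of p̂: √(0.211203/99) = √0.002133363 = 0.046188.
The 95% critical value is z* = 1.960.
Margin of error: 1.960 × 0.046188 = 0.09053.
CI: 0.69697 ± 0.09053 = (0.6064, 0.7875).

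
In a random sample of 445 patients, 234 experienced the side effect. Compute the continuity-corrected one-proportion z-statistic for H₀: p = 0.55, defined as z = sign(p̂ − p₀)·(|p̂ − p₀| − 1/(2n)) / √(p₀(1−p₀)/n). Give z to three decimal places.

Sample proportion p̂ = 234/445 = 0.52584. p̂ − p₀ = -0.024157.
Continuity correction 1/(2n) = 1/890 = 0.001124.
Corrected numerator: |-0.024157| − 0.001124 = 0.023033.
Under H₀, SE = √(p₀(1−p₀)/n) = √(0.55·0.45/445) = √0.000556180 = 0.023583.
z = (−)0.023033/0.023583 = -0.977.

z = -0.977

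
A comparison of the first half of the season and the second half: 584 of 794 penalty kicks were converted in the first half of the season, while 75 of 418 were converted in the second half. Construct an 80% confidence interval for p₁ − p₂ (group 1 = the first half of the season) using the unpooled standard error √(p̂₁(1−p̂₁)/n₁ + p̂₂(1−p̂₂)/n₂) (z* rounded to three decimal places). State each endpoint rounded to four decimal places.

(0.5248, 0.5874)

p̂₁ = 584/794 = 0.73552, p̂₂ = 75/418 = 0.17943; p̂₁ − p̂₂ = 0.55609.
SE = √(0.000245003 + 0.000352230) = √0.000597233 = 0.024438.
For 80% confidence, z* = 1.282. Margin of error = 0.03133.
Interval: 0.55609 ± 0.03133 → (0.5248, 0.5874).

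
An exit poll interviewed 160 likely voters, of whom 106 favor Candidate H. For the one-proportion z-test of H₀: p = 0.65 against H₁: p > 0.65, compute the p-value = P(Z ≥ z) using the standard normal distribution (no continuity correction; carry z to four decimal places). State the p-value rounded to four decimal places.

p-value = 0.3701

With x = 106 successes in n = 160, p̂ = 0.66250.
Null standard error: √(0.65·0.35/160) = √0.001421875 = 0.037708.
Test statistic (full precision, shown to 4 dp): z = (106/160 − 0.65)/SE₀ ≈ 0.3315.
From the standard normal, P(Z ≥ z) = 0.3701.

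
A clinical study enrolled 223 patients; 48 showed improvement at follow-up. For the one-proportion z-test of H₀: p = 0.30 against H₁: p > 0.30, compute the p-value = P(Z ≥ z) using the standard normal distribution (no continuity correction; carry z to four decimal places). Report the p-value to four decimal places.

p-value = 0.9971

p̂ = 48/223 = 0.21525.
Null standard error: √(0.30·0.70/223) = √0.000941704 = 0.030687.
z = (p̂ − p₀)/SE = (48/223 − 0.30)/0.030687 ≈ -2.7618.
p-value = P(Z ≥ z) with z = -2.7618 → 0.9971.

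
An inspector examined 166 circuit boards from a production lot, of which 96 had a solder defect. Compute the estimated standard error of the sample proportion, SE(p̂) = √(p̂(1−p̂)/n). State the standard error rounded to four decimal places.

SE = 0.0383

The sample proportion is 96/166 = 0.57831.
p̂(1−p̂) = 0.57831·0.42169 = 0.243868.
Dividing by n and taking the root: √0.001469084 = 0.0383.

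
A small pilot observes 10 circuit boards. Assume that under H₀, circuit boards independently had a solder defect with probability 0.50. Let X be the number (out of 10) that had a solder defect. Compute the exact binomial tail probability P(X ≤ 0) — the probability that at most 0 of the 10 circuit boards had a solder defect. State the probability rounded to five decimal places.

P = 0.00098

X is binomial with n = 10 and p = 0.50.
P(X ≤ 0) = C(10,0)·0.50^0·0.50^10.
= 0.000977 = 0.00098.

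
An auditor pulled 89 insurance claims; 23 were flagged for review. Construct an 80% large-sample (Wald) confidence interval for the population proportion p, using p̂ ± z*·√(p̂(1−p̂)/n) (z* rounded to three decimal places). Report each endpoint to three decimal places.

With x = 23 successes in n = 89, p̂ = 0.25843.
SE = √(p̂(1−p̂)/n) = √(0.191642/89) = 0.046404.
The 80% critical value is z* = 1.282.
Margin of error: 1.282 × 0.046404 = 0.05949.
Interval: 0.25843 ± 0.05949 → (0.199, 0.318).

(0.199, 0.318)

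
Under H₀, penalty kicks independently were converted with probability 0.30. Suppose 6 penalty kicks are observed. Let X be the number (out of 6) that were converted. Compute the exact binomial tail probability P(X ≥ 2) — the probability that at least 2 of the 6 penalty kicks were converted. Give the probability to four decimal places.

P = 0.5798

X ~ Binomial(n=6, p=0.30).
P(X ≥ 2) = Σ_{j=2}^{6} C(6,j)·0.30^j·0.70^{6−j}.
= 0.324135 + 0.185220 + 0.059535 + 0.010206 + 0.000729 = 0.5798.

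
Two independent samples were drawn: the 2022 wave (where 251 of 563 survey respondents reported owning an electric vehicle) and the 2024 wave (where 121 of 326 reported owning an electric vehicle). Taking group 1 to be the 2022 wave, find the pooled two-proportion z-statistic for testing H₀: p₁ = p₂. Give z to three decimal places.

Sample proportions: p̂₁ = 251/563 = 0.44583 and p̂₂ = 121/326 = 0.37117.
Pooling: p̂ = 372/889 = 0.41845.
SE = √[p̂(1−p̂)(1/n₁+1/n₂)] = √[0.41845·0.58155·(1/563+1/326)] ≈ 0.034332.
z = 0.07466/0.034332 = 2.175.

z = 2.175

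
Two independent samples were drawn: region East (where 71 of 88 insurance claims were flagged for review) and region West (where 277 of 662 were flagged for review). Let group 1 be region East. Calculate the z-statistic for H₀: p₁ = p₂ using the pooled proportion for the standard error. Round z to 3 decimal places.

p̂₁ = 71/88 = 0.80682, p̂₂ = 277/662 = 0.41843.
Pooled p̂ = (71+277)/(88+662) = 348/750 = 0.46400.
SE = √[p̂(1−p̂)(1/n₁+1/n₂)] = √[0.46400·0.53600·(1/88+1/662)] ≈ 0.056585.
z = (p̂₁ − p̂₂)/SE = (0.80682 − 0.41843)/0.056585 = 0.38839/0.056585 = 6.864.

z = 6.864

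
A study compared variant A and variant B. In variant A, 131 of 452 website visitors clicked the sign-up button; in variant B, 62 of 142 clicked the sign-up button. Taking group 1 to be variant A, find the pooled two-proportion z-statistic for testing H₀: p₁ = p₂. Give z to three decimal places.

Sample proportions: p̂₁ = 131/452 = 0.28982 and p̂₂ = 62/142 = 0.43662.
Pooled p̂ = (131+62)/(452+142) = 193/594 = 0.32492.
Pooled SE = √[0.2193455·0.00925464] ≈ 0.045055.
z = (p̂₁ − p̂₂)/SE = (0.28982 − 0.43662)/0.045055 = -0.14680/0.045055 = -3.258.

z = -3.258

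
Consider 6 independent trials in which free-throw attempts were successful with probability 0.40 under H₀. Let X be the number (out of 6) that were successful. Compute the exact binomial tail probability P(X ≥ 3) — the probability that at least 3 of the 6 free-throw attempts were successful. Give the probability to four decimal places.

X is binomial with n = 6 and p = 0.40.
P(X ≥ 3) = C(6,3)·0.40^3·0.60^3 + C(6,4)·0.40^4·0.60^2 + C(6,5)·0.40^5·0.60^1 + C(6,6)·0.40^6·0.60^0.
= 0.276480 + 0.138240 + 0.036864 + 0.004096 = 0.4557.

P = 0.4557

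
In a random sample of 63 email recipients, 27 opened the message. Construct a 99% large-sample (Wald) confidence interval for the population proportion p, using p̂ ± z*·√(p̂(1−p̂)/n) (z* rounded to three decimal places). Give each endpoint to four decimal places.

The sample proportion is 27/63 = 0.42857.
SE = √(p̂(1−p̂)/n) = √(0.244898/63) = 0.062348.
z* = 2.576 at the 99% level.
Margin = 2.576·0.062348 = 0.16061.
So the interval runs from 0.2680 to 0.5892.

(0.2680, 0.5892)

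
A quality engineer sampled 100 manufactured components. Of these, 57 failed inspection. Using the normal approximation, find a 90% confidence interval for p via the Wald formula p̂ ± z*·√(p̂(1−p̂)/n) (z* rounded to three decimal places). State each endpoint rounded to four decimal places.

The sample proportion is 57/100 = 0.57000.
Standard error of p̂: √(0.245100/100) = √0.002451000 = 0.049508.
The 90% critical value is z* = 1.645.
Margin = 1.645·0.049508 = 0.08144.
Interval: 0.57000 ± 0.08144 → (0.4886, 0.6514).

(0.4886, 0.6514)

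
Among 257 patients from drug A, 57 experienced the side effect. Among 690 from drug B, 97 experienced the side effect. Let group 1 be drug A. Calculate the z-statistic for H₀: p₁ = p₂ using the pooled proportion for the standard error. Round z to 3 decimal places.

Sample proportions: p̂₁ = 57/257 = 0.22179 and p̂₂ = 97/690 = 0.14058.
Pooling: p̂ = 154/947 = 0.16262.
SE = √[p̂(1−p̂)(1/n₁+1/n₂)] = √[0.16262·0.83738·(1/257+1/690)] ≈ 0.026967.
z = 0.08121/0.026967 = 3.011.

z = 3.011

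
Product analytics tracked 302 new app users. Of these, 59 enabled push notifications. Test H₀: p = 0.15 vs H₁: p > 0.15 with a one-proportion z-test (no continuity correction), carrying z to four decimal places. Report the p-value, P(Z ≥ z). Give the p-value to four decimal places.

p̂ = 59/302 = 0.19536.
SE₀ = √(0.15·0.85/302) = 0.020547.
Test statistic (full precision, shown to 4 dp): z = (59/302 − 0.15)/SE₀ ≈ 2.2078.
p-value = P(Z ≥ z) with z = 2.2078 → 0.0136.

p-value = 0.0136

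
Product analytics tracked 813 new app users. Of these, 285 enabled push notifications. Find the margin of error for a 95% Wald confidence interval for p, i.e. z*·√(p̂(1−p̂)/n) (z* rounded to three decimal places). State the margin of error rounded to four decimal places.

ME = 0.0328

The sample proportion is 285/813 = 0.35055.
Standard error of p̂: √(0.227666/813) = √0.000280032 = 0.016734.
The 95% critical value is z* = 1.960.
ME = 1.960·0.016734 = 0.0328.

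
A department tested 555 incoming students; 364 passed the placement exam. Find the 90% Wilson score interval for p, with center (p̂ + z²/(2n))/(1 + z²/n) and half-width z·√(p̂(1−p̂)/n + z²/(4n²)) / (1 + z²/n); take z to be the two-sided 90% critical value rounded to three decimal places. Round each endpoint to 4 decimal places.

Here p̂ = 364/555 = 0.65586 and z = 1.645 (z² = 2.706025).
1 + z²/n = 1.004876.
Center = (0.65586 + 0.002438)/1.004876 = 0.65510.
Radicand: p̂(1−p̂)/n + z²/(4n²) = 0.000406683 + 0.000002196 = 0.000408879.
Half-width = z·√(radicand)/denom = 1.645·0.020221/1.004876 = 0.03310.
CI: 0.65510 ± 0.03310 = (0.6220, 0.6882).

(0.6220, 0.6882)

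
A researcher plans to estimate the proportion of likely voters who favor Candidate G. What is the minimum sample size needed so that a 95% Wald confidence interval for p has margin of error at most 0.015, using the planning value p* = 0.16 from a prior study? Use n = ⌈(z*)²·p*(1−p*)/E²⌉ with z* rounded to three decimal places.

n = 2295

For 95% confidence, z* = 1.960.
p*(1−p*) = 0.1344.
Required n before rounding: 3.841600 × 0.1344 / 0.015² = 2294.716.
Rounding up, n = 2295.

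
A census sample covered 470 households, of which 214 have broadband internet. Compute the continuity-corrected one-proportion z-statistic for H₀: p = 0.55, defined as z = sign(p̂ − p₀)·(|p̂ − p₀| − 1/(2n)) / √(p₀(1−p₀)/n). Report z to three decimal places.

p̂ = 214/470 = 0.45532. p̂ − p₀ = -0.094681.
1/(2n) = 0.001064.
Corrected numerator: |-0.094681| − 0.001064 = 0.093617.
Null standard error: √(0.55·0.45/470) = √0.000526596 = 0.022948.
z = −0.093617/0.022948 = -4.080.

z = -4.080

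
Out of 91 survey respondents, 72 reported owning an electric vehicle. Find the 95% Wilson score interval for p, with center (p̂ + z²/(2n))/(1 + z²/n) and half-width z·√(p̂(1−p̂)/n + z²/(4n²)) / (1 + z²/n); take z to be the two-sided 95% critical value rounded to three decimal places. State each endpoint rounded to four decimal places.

Here p̂ = 72/91 = 0.79121 and z = 1.960 (z² = 3.841600).
1 + z²/n = 1.042215.
Center = (0.79121 + 0.021108)/1.042215 = 0.77941.
Radicand: p̂(1−p̂)/n + z²/(4n²) = 0.001815356 + 0.000115976 = 0.001931332.
Half-width = z·√(radicand)/denom = 1.960·0.043947/1.042215 = 0.08265.
Interval: 0.77941 ± 0.08265 → (0.6968, 0.8621).

(0.6968, 0.8621)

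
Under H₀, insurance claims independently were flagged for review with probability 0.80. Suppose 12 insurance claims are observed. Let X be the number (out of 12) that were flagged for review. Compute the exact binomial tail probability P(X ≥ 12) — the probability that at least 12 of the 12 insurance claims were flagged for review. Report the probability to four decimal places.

X is binomial with n = 12 and p = 0.80.
P(X ≥ 12) = C(12,12)·0.80^12·0.20^0.
= 0.068719 = 0.0687.

P = 0.0687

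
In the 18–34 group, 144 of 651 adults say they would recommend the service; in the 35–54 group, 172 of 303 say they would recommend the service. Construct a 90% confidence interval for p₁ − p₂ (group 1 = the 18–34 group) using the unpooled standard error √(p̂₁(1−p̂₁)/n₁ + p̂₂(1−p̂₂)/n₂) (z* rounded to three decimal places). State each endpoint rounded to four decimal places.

p̂₁ = 0.22120, p̂₂ = 0.56766, so the observed difference is -0.34646.
Unpooled SE = √(p̂₁(1−p̂₁)/n₁ + p̂₂(1−p̂₂)/n₂) = √(0.000264623 + 0.000809975) = 0.032781.
For 90% confidence, z* = 1.645. Margin = 1.645·0.032781 = 0.05392.
CI: -0.34646 ± 0.05392 = (-0.4004, -0.2925).

(-0.4004, -0.2925)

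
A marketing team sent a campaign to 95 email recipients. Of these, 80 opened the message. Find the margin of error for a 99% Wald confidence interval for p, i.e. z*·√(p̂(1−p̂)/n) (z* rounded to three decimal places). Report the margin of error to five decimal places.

ME = 0.09637

With x = 80 successes in n = 95, p̂ = 0.84211.
Standard error of p̂: √(0.132964/95) = √0.001399621 = 0.037412.
The 99% critical value is z* = 2.576.
Margin of error = z*·SE = 2.576 × 0.037412 = 0.09637.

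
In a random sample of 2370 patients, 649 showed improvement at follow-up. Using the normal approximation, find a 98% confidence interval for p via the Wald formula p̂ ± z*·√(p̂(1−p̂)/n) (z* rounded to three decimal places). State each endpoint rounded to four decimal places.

(0.2525, 0.2951)

With x = 649 successes in n = 2370, p̂ = 0.27384.
Standard error of p̂: √(0.198852/2370) = √0.000083904 = 0.009160.
For 98% confidence, z* = 2.326.
Margin = 2.326·0.009160 = 0.02131.
So the interval runs from 0.2525 to 0.2951.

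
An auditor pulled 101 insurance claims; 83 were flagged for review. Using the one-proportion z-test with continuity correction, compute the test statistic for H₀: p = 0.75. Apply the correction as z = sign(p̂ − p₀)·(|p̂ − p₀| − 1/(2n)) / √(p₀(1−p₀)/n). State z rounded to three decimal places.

p̂ = 83/101 = 0.82178. p̂ − p₀ = 0.071782.
1/(2n) = 0.004950.
Corrected numerator: |0.071782| − 0.004950 = 0.066832.
SE₀ = √(0.75·0.25/101) = 0.043086.
z = +0.066832/0.043086 = 1.551.

z = 1.551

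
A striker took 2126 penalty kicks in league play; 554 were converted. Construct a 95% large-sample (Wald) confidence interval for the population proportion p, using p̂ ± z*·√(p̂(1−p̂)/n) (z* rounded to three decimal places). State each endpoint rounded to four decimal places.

(0.2419, 0.2792)

Sample proportion p̂ = 554/2126 = 0.26058.
Standard error of p̂: √(0.192680/2126) = √0.000090630 = 0.009520.
For 95% confidence, z* = 1.960.
Margin of error: 1.960 × 0.009520 = 0.01866.
Interval: 0.26058 ± 0.01866 → (0.2419, 0.2792).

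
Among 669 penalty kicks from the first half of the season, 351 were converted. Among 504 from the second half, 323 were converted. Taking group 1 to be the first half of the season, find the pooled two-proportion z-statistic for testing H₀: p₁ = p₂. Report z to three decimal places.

Sample proportions: p̂₁ = 351/669 = 0.52466 and p̂₂ = 323/504 = 0.64087.
Pooled p̂ = (351+323)/(669+504) = 674/1173 = 0.57460.
Pooled SE = √[0.2444356·0.00347890] ≈ 0.029161.
z = (p̂₁ − p̂₂)/SE = (0.52466 − 0.64087)/0.029161 = -0.11621/0.029161 = -3.985.

z = -3.985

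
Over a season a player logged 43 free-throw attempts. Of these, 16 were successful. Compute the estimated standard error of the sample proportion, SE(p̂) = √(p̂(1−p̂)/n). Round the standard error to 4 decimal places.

SE = 0.0737

Sample proportion p̂ = 16/43 = 0.37209.
p̂(1−p̂) = 0.37209·0.62791 = 0.233639.
SE = √(0.233639/43) = √0.005433465 = 0.0737.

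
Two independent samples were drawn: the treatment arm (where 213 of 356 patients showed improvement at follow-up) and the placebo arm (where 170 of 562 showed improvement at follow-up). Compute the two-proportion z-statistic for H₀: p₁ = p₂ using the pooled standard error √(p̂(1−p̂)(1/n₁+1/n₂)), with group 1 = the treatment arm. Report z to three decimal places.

z = 8.857

Sample proportions: p̂₁ = 213/356 = 0.59831 and p̂₂ = 170/562 = 0.30249.
Pooled p̂ = (213+170)/(356+562) = 383/918 = 0.41721.
SE = √[p̂(1−p̂)(1/n₁+1/n₂)] = √[0.41721·0.58279·(1/356+1/562)] ≈ 0.033401.
z = (p̂₁ − p̂₂)/SE = (0.59831 − 0.30249)/0.033401 = 0.29582/0.033401 = 8.857.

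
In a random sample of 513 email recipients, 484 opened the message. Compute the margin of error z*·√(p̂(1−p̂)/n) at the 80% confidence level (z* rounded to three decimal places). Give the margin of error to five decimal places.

The sample proportion is 484/513 = 0.94347.
SE(p̂) = √(0.94347·0.05653/513) = 0.010196.
z* = 1.282 at the 80% level.
ME = 1.282·0.010196 = 0.01307.

ME = 0.01307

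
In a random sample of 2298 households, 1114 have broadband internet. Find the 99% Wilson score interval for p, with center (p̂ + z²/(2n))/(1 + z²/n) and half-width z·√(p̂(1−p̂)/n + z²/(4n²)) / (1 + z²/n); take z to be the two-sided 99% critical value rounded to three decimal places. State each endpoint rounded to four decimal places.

Here p̂ = 1114/2298 = 0.48477 and z = 2.576 (z² = 6.635776).
Denominator 1 + z²/n = 1 + 6.635776/2298 = 1.002888.
Adjusted center: (0.48477 + z²/(2n))/1.002888 = 0.48481.
Radicand: p̂(1−p̂)/n + z²/(4n²) = 0.000108689 + 0.000000314 = 0.000109003.
Half-width = 2.576·√0.000109003/1.002888 = 0.02682.
CI: 0.48481 ± 0.02682 = (0.4580, 0.5116).

(0.4580, 0.5116)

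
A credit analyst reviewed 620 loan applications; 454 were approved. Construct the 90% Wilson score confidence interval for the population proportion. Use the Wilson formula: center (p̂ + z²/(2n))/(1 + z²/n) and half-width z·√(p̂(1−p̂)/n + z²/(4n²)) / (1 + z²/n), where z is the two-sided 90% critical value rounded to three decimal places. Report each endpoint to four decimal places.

(0.7020, 0.7605)

Here p̂ = 454/620 = 0.73226 and z = 1.645 (z² = 2.706025).
1 + z²/n = 1.004365.
Center = (0.73226 + 0.002182)/1.004365 = 0.73125.
Radicand: p̂(1−p̂)/n + z²/(4n²) = 0.000316220 + 0.000001760 = 0.000317980.
Half-width = 1.645·√0.000317980/1.004365 = 0.02921.
CI: 0.73125 ± 0.02921 = (0.7020, 0.7605).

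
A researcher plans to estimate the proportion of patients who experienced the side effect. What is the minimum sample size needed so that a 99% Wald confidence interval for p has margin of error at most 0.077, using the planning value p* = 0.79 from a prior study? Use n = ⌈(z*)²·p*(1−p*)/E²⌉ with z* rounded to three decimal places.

The 99% critical value is z* = 2.576.
p*(1−p*) = 0.79·0.21 = 0.1659.
(z*)²·p*(1−p*)/E² = 6.635776·0.1659/0.005929 = 185.676.
⌈185.676⌉ = 186.

n = 186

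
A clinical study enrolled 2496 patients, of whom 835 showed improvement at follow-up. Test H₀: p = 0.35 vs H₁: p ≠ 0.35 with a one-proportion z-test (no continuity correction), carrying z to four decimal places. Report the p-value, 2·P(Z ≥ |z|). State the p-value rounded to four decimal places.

p-value = 0.1053

p̂ = 835/2496 = 0.33454.
Under H₀, SE = √(p₀(1−p₀)/n) = √(0.35·0.65/2496) = √0.000091146 = 0.009547.
z = (p̂ − p₀)/SE = (835/2496 − 0.35)/0.009547 ≈ -1.6198.
p-value = 2·P(Z ≥ |z|) with z = -1.6198 → 0.1053.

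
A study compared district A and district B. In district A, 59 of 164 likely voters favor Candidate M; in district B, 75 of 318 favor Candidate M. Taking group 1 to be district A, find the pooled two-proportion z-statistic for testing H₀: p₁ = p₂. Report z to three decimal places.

z = 2.877

Sample proportions: p̂₁ = 59/164 = 0.35976 and p̂₂ = 75/318 = 0.23585.
Pooled p̂ = (59+75)/(164+318) = 134/482 = 0.27801.
SE = √[p̂(1−p̂)(1/n₁+1/n₂)] = √[0.27801·0.72199·(1/164+1/318)] ≈ 0.043071.
z = 0.12391/0.043071 = 2.877.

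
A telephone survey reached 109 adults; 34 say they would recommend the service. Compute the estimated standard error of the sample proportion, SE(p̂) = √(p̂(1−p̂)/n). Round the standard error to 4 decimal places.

p̂ = 34/109 = 0.31193.
p̂(1−p̂) = 0.214630.
SE = √(0.214630/109) = √0.001969083 = 0.0444.

SE = 0.0444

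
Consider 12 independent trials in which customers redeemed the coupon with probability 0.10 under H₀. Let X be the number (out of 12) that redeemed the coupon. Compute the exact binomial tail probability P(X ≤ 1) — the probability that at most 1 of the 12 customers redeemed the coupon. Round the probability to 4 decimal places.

X is binomial with n = 12 and p = 0.10.
P(X ≤ 1) = C(12,0)·0.10^0·0.90^12 + C(12,1)·0.10^1·0.90^11.
= 0.282430 + 0.376573 = 0.6590.

P = 0.6590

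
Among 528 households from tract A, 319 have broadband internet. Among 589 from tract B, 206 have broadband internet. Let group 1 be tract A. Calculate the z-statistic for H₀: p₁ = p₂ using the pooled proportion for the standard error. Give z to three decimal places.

Sample proportions: p̂₁ = 319/528 = 0.60417 and p̂₂ = 206/589 = 0.34975.
Pooled p̂ = (319+206)/(528+589) = 525/1117 = 0.47001.
Pooled SE = √[0.2491005·0.00359173] ≈ 0.029912.
z = (p̂₁ − p̂₂)/SE = (0.60417 − 0.34975)/0.029912 = 0.25442/0.029912 = 8.506.

z = 8.506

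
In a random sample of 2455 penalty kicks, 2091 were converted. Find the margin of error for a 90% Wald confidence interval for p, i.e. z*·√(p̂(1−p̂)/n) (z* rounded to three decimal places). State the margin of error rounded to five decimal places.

ME = 0.01180

With x = 2091 successes in n = 2455, p̂ = 0.85173.
Standard error of p̂: √(0.126285/2455) = √0.000051440 = 0.007172.
The 90% critical value is z* = 1.645.
ME = 1.645·0.007172 = 0.01180.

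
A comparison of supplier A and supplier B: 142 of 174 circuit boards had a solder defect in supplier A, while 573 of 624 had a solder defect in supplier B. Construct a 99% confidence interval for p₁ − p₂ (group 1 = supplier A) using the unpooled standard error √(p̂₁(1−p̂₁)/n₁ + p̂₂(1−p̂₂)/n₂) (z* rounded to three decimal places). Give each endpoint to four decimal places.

p̂₁ = 142/174 = 0.81609, p̂₂ = 573/624 = 0.91827; p̂₁ − p̂₂ = -0.10218.
Unpooled SE = √(p̂₁(1−p̂₁)/n₁ + p̂₂(1−p̂₂)/n₂) = √(0.000862563 + 0.000120274) = 0.031350.
For 99% confidence, z* = 2.576. Margin of error = 0.08076.
So the interval runs from -0.1829 to -0.0214.

(-0.1829, -0.0214)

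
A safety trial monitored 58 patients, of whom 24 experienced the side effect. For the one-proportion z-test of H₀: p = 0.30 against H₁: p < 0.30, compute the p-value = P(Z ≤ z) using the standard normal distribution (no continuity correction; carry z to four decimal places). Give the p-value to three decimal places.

p̂ = 24/58 = 0.41379.
Null standard error: √(0.30·0.70/58) = √0.003620690 = 0.060172.
z = (p̂ − p₀)/SE = (24/58 − 0.30)/0.060172 ≈ 1.8911.
From the standard normal, P(Z ≤ z) = 0.971.

p-value = 0.971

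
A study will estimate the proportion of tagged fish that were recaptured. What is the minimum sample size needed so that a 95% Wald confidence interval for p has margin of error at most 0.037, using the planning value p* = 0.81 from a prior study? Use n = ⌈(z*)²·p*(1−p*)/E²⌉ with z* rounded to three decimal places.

n = 432

z* = 1.960 at the 95% level.
p*(1−p*) = 0.1539.
(z*)²·p*(1−p*)/E² = 3.841600·0.1539/0.001369 = 431.864.
⌈431.864⌉ = 432.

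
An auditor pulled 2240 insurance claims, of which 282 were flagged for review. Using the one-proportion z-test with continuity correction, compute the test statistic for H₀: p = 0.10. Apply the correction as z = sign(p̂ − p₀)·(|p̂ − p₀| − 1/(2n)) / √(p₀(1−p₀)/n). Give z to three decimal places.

z = 4.050

Sample proportion p̂ = 282/2240 = 0.12589. p̂ − p₀ = 0.025893.
1/(2n) = 0.000223.
Corrected numerator: |0.025893| − 0.000223 = 0.025670.
Null standard error: √(0.10·0.90/2240) = √0.000040179 = 0.006339.
z = +0.025670/0.006339 = 4.050.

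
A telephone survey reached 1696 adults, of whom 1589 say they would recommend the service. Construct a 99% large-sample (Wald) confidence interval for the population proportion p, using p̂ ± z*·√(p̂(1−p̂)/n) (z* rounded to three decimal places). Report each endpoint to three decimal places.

(0.922, 0.952)

The sample proportion is 1589/1696 = 0.93691.
Standard error of p̂: √(0.059109/1696) = √0.000034852 = 0.005904.
z* = 2.576 at the 99% level.
Margin of error: 2.576 × 0.005904 = 0.01521.
Interval: 0.93691 ± 0.01521 → (0.922, 0.952).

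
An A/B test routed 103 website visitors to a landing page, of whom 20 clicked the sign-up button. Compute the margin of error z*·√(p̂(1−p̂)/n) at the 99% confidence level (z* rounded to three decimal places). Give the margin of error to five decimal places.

The sample proportion is 20/103 = 0.19417.
SE = √(p̂(1−p̂)/n) = √(0.156471/103) = 0.038976.
The 99% critical value is z* = 2.576.
Margin of error = z*·SE = 2.576 × 0.038976 = 0.10040.

ME = 0.10040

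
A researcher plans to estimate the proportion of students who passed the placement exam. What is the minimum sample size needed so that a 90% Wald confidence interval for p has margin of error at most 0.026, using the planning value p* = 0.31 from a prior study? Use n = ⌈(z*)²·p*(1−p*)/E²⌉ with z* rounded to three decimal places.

n = 857

z* = 1.645 at the 90% level.
p*(1−p*) = 0.2139.
Required n before rounding: 2.706025 × 0.2139 / 0.026² = 856.241.
Rounding up, n = 857.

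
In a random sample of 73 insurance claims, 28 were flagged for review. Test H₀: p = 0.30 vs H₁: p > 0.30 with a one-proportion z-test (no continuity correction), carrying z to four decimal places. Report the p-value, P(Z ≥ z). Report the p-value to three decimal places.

p-value = 0.060

p̂ = 28/73 = 0.38356.
Null standard error: √(0.30·0.70/73) = √0.002876712 = 0.053635.
z = (p̂ − p₀)/SE = (28/73 − 0.30)/0.053635 ≈ 1.5580.
From the standard normal, P(Z ≥ z) = 0.060.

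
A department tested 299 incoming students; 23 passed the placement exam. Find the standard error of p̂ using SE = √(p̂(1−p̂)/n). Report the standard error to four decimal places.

SE = 0.0154

Sample proportion p̂ = 23/299 = 0.07692.
p̂(1−p̂) = 0.07692·0.92308 = 0.071003.
SE = √(0.071003/299) = √0.000237468 = 0.0154.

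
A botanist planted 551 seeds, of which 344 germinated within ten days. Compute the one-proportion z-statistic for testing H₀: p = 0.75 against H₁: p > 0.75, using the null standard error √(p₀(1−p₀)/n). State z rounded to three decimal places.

z = -6.813

p̂ = 344/551 = 0.62432.
Null standard error: √(0.75·0.25/551) = √0.000340290 = 0.018447.
Test statistic: z = -0.12568/0.018447 = -6.813.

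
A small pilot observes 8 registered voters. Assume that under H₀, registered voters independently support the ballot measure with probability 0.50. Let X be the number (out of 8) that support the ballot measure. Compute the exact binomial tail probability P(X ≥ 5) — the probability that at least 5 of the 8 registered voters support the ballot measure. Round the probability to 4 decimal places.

X is binomial with n = 8 and p = 0.50.
P(X ≥ 5) = C(8,5)·0.50^5·0.50^3 + C(8,6)·0.50^6·0.50^2 + C(8,7)·0.50^7·0.50^1 + C(8,8)·0.50^8·0.50^0.
= 0.218750 + 0.109375 + 0.031250 + 0.003906 = 0.3633.

P = 0.3633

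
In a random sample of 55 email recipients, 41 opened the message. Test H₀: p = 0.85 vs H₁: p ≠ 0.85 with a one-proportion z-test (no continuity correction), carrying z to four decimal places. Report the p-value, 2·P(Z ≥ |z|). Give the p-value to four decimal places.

With x = 41 successes in n = 55, p̂ = 0.74545.
Under H₀, SE = √(p₀(1−p₀)/n) = √(0.85·0.15/55) = √0.002318182 = 0.048148.
z = (p̂ − p₀)/SE = (41/55 − 0.85)/0.048148 ≈ -2.1714.
From the standard normal, 2·P(Z ≥ |z|) = 0.0299.

p-value = 0.0299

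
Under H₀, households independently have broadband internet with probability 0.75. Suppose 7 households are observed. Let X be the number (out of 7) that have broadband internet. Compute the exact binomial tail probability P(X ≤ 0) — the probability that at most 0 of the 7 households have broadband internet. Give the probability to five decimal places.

P = 0.00006

X is binomial with n = 7 and p = 0.75.
P(X ≤ 0) = C(7,0)·0.75^0·0.25^7.
= 0.000061 = 0.00006.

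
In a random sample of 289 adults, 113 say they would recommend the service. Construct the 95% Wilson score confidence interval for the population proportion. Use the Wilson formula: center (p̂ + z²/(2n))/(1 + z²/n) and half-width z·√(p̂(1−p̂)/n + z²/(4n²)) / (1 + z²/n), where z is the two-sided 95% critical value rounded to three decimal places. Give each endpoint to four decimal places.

p̂ = 113/289 = 0.39100; z = 1.960, so z² = 3.841600.
Denominator 1 + z²/n = 1 + 3.841600/289 = 1.013293.
Adjusted center: (0.39100 + z²/(2n))/1.013293 = 0.39243.
Radicand: p̂(1−p̂)/n + z²/(4n²) = 0.000823944 + 0.000011499 = 0.000835443.
Half-width = 1.960·√0.000835443/1.013293 = 0.05591.
CI: 0.39243 ± 0.05591 = (0.3365, 0.4483).

(0.3365, 0.4483)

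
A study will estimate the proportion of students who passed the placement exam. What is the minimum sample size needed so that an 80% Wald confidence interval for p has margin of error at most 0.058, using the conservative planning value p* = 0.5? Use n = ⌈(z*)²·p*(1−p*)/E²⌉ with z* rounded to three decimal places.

The 80% critical value is z* = 1.282.
p*(1−p*) = 0.2500.
(z*)²·p*(1−p*)/E² = 1.643524·0.2500/0.003364 = 122.141.
Rounding up, n = 123.

n = 123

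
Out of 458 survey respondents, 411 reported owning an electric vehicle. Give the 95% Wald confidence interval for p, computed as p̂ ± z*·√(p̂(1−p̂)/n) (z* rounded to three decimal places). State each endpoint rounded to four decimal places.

(0.8696, 0.9252)

The sample proportion is 411/458 = 0.89738.
SE(p̂) = √(0.89738·0.10262/458) = 0.014180.
z* = 1.960 at the 95% level.
Margin of error: 1.960 × 0.014180 = 0.02779.
CI: 0.89738 ± 0.02779 = (0.8696, 0.9252).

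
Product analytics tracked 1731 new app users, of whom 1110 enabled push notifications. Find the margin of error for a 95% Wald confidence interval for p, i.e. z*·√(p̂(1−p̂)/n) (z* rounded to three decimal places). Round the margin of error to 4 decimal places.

With x = 1110 successes in n = 1731, p̂ = 0.64125.
Standard error of p̂: √(0.230049/1731) = √0.000132900 = 0.011528.
The 95% critical value is z* = 1.960.
ME = 1.960·0.011528 = 0.0226.

ME = 0.0226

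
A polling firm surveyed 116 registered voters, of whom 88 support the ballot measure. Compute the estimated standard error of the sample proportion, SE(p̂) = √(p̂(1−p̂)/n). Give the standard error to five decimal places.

SE = 0.03973

With x = 88 successes in n = 116, p̂ = 0.75862.
p̂(1−p̂) = 0.183116.
Dividing by n and taking the root: √0.001578586 = 0.03973.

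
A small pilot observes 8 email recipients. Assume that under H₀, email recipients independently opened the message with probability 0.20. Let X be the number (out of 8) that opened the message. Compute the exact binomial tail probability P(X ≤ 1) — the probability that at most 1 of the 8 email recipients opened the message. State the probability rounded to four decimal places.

X ~ Binomial(n=8, p=0.20).
P(X ≤ 1) = C(8,0)·0.20^0·0.80^8 + C(8,1)·0.20^1·0.80^7.
= 0.167772 + 0.335544 = 0.5033.

P = 0.5033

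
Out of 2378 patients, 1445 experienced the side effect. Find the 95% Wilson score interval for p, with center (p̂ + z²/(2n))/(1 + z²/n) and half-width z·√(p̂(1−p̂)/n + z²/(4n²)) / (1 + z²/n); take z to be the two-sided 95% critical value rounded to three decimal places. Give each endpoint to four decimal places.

(0.5879, 0.6271)

p̂ = 1445/2378 = 0.60765; z = 1.960, so z² = 3.841600.
Denominator 1 + z²/n = 1 + 3.841600/2378 = 1.001615.
Center = (0.60765 + 0.000808)/1.001615 = 0.60748.
Radicand: p̂(1−p̂)/n + z²/(4n²) = 0.000100257 + 0.000000170 = 0.000100427.
Half-width = z·√(radicand)/denom = 1.960·0.010021/1.001615 = 0.01961.
Interval: 0.60748 ± 0.01961 → (0.5879, 0.6271).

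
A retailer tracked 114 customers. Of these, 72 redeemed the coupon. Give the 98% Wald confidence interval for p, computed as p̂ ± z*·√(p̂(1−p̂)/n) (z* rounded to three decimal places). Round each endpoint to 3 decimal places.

(0.526, 0.737)

The sample proportion is 72/114 = 0.63158.
SE = √(p̂(1−p̂)/n) = √(0.232687/114) = 0.045179.
The 98% critical value is z* = 2.326.
Margin of error: 2.326 × 0.045179 = 0.10509.
So the interval runs from 0.526 to 0.737.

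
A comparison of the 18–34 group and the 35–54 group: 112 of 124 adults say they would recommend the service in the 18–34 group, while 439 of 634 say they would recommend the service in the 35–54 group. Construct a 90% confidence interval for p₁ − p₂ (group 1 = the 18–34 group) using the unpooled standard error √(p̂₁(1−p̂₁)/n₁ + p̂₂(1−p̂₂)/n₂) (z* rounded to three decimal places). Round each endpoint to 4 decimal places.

p̂₁ = 0.90323, p̂₂ = 0.69243, so the observed difference is 0.21080.
Unpooled SE = √(p̂₁(1−p̂₁)/n₁ + p̂₂(1−p̂₂)/n₂) = √(0.000704911 + 0.000335917) = 0.032262.
z* = 1.645 at the 90% level. Margin = 1.645·0.032262 = 0.05307.
CI: 0.21080 ± 0.05307 = (0.1577, 0.2639).

(0.1577, 0.2639)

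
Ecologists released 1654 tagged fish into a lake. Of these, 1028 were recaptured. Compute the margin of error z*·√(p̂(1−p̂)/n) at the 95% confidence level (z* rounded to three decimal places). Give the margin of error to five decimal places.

The sample proportion is 1028/1654 = 0.62152.
SE(p̂) = √(0.62152·0.37848/1654) = 0.011926.
z* = 1.960 at the 95% level.
ME = 1.960·0.011926 = 0.02337.

ME = 0.02337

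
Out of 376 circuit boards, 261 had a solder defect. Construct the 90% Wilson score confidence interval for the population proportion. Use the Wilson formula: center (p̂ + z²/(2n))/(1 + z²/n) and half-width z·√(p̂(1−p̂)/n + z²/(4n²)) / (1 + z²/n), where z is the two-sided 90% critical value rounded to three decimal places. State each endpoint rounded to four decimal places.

p̂ = 261/376 = 0.69415; z = 1.645, so z² = 2.706025.
1 + z²/n = 1.007197.
Center = (0.69415 + 0.003598)/1.007197 = 0.69276.
Radicand: p̂(1−p̂)/n + z²/(4n²) = 0.000564644 + 0.000004785 = 0.000569429.
Half-width = 1.645·√0.000569429/1.007197 = 0.03897.
CI: 0.69276 ± 0.03897 = (0.6538, 0.7317).

(0.6538, 0.7317)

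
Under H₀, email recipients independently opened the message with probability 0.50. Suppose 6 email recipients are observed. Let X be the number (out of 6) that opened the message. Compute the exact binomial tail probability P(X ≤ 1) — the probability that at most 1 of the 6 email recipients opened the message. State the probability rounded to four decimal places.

X is binomial with n = 6 and p = 0.50.
P(X ≤ 1) = C(6,0)·0.50^0·0.50^6 + C(6,1)·0.50^1·0.50^5.
= 0.015625 + 0.093750 = 0.1094.

P = 0.1094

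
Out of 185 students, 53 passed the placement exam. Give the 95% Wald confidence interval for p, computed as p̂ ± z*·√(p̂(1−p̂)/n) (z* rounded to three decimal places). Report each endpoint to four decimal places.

p̂ = 53/185 = 0.28649.
Standard error of p̂: √(0.204412/185) = √0.001104930 = 0.033240.
For 95% confidence, z* = 1.960.
Margin = 1.960·0.033240 = 0.06515.
Interval: 0.28649 ± 0.06515 → (0.2213, 0.3516).

(0.2213, 0.3516)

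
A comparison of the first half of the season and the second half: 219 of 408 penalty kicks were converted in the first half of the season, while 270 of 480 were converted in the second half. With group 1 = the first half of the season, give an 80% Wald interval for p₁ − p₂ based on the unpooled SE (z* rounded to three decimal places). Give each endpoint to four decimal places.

p̂₁ = 0.53676, p̂₂ = 0.56250, so the observed difference is -0.02574.
SE = √(0.000609432 + 0.000512695) = √0.001122127 = 0.033498.
The 80% critical value is z* = 1.282. Margin = 1.282·0.033498 = 0.04294.
CI: -0.02574 ± 0.04294 = (-0.0687, 0.0172).

(-0.0687, 0.0172)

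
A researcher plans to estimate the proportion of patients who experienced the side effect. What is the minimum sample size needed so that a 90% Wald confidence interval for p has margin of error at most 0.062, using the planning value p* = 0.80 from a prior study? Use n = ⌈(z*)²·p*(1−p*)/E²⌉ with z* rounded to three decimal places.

n = 113

For 90% confidence, z* = 1.645.
p*(1−p*) = 0.80·0.20 = 0.1600.
(z*)²·p*(1−p*)/E² = 2.706025·0.1600/0.003844 = 112.634.
Rounding up, n = 113.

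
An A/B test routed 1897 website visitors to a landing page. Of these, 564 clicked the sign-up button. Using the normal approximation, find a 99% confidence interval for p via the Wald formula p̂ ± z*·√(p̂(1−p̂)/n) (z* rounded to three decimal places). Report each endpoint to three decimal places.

(0.270, 0.324)

p̂ = 564/1897 = 0.29731.
SE = √(p̂(1−p̂)/n) = √(0.208917/1897) = 0.010494.
z* = 2.576 at the 99% level.
Margin = 2.576·0.010494 = 0.02703.
CI: 0.29731 ± 0.02703 = (0.270, 0.324).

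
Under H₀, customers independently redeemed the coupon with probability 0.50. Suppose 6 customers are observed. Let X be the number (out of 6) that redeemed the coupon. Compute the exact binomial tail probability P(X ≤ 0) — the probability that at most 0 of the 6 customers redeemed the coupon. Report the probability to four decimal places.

X is binomial with n = 6 and p = 0.50.
P(X ≤ 0) = C(6,0)·0.50^0·0.50^6.
= 0.015625 = 0.0156.

P = 0.0156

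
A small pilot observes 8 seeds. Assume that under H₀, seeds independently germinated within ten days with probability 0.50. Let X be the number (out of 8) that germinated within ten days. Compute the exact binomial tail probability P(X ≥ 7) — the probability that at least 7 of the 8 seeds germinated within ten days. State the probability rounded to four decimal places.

P = 0.0352

X ~ Binomial(n=8, p=0.50).
P(X ≥ 7) = C(8,7)·0.50^7·0.50^1 + C(8,8)·0.50^8·0.50^0.
= 0.031250 + 0.003906 = 0.0352.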